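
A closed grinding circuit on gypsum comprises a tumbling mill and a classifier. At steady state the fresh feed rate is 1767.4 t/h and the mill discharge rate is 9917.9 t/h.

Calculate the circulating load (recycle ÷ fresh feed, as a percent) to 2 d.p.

M = F + R at steady state, so:
R = M − F = 9917.9 − 1767.4 = 8150.5 t/h
CL = 100·R/F = 100·8150.5/1767.4 = 461.16 %

CL = 461.16 %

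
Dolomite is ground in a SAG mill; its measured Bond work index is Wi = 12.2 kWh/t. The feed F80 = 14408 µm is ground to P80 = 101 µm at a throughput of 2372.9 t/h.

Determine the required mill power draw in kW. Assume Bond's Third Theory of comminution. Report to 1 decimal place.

W_Bond = 10·Wi·(1/√P₈₀ − 1/√F₈₀)
W = 10·12.2·(1/√101 − 1/√14408) = 10·12.2·(0.091173) = 11.1231 kWh/t
P_mill = W·ṁ = 11.1231·2372.9 = 26393.9 kW

P = 26393.9 kW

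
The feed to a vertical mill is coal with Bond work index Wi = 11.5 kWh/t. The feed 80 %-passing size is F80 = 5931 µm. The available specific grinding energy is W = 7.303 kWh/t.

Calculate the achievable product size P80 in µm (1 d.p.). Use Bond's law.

W = 10 Wi (1/√P80 − 1/√F80)  [Bond]
1/√P80 = 1/√F80 + W/(10·Wi)
  = 7.3030/(10·11.5) + 1/√5931 = 0.063504 + 0.012985 = 0.076489
P80 = (1/0.076489)² = 13.0737² = 170.92 µm

P80 = 170.9 µm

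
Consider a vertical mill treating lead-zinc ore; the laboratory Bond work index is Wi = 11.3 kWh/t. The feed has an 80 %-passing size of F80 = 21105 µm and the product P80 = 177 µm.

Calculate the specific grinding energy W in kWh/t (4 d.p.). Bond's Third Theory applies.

Bond:  W = 10 Wi (1/√P − 1/√F)
1/√177 = 0.075165;  1/√21105 = 0.006883
W = 10·11.3·(0.075165 − 0.006883) = 7.7158 kWh/t

W = 7.7158 kWh/t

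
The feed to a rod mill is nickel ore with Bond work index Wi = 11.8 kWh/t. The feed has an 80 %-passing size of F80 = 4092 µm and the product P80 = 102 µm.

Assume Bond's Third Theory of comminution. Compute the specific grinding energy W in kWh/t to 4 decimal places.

W = 9.8391 kWh/t

W = 10 Wi / √P80 − 10 Wi / √F80
1/√102 = 0.099015;  1/√4092 = 0.015633
W = 10·11.8·(0.099015 − 0.015633) = 9.8391 kWh/t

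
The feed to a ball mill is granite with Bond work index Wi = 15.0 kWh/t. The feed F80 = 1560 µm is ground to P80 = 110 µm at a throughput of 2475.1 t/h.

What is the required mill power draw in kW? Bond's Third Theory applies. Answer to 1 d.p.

W_Bond = 10·Wi·(1/√P₈₀ − 1/√F₈₀)
W = 10·15.0·(1/√110 − 1/√1560) = 10·15.0·(0.070028) = 10.5042 kWh/t
P_mill = W·ṁ = 10.5042·2475.1 = 25998.9 kW

P = 25998.9 kW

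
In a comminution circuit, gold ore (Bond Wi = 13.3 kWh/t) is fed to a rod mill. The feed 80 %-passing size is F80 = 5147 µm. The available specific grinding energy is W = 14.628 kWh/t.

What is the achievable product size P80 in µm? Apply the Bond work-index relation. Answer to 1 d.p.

P80 = 65.1 µm

Bond: W = 10·Wi·(1/√P80 − 1/√F80)
1/√P80 = 1/√F80 + W/(10·Wi)
  = 14.6280/(10·13.3) + 1/√5147 = 0.109985 + 0.013939 = 0.123924
P80 = (1/0.123924)² = 8.0695² = 65.12 µm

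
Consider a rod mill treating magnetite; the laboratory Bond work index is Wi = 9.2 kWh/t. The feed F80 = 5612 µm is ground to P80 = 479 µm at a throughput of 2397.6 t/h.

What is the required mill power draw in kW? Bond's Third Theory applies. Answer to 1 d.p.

P = 7134.1 kW

W = 10 Wi (P80^-0.5 − F80^-0.5)
W = 10·9.2·(1/√479 − 1/√5612) = 10·9.2·(0.032342) = 2.9755 kWh/t
P_mill = W·ṁ = 2.9755·2397.6 = 7134.1 kW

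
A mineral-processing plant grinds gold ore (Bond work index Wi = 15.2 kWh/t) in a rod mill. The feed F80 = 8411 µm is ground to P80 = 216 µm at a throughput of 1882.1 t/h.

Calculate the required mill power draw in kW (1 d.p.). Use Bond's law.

W = 10 Wi (P80^-0.5 − F80^-0.5)
W = 10·15.2·(1/√216 − 1/√8411) = 10·15.2·(0.057138) = 8.6849 kWh/t
Mill draw = 8.6849 × 1882.1 = 16345.9 kW

P = 16345.9 kW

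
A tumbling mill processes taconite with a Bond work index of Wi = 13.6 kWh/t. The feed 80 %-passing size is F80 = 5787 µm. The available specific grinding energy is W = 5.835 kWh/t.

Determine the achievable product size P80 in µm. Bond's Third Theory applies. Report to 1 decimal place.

P80 = 318.3 µm

W = 10 Wi (1/√P80 − 1/√F80)  [Bond]
P80^(−½) = W/(10 Wi) + F80^(−½)
  = 5.8350/(10·13.6) + 1/√5787 = 0.042904 + 0.013145 = 0.056050
P80 = (1/0.056050)² = 17.8413² = 318.31 µm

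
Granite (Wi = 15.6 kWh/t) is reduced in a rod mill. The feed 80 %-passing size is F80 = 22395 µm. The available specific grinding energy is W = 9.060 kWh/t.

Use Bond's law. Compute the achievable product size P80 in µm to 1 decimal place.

P80 = 238.4 µm

W = 10 Wi / √P80 − 10 Wi / √F80
⇒ 1/√P80 = W/(10·Wi) + 1/√F80
  = 9.0600/(10·15.6) + 1/√22395 = 0.058077 + 0.006682 = 0.064759
P80 = (1/0.064759)² = 15.4418² = 238.45 µm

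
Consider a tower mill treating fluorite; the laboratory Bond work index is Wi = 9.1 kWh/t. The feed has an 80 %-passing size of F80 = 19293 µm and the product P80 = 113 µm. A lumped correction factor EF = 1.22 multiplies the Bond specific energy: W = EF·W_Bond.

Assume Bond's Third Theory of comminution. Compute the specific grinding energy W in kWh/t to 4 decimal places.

W = 9.6446 kWh/t

Bond:  W = 10 Wi (1/√P − 1/√F)
1/√113 = 0.094072;  1/√19293 = 0.007199
W = 10·9.1·(0.094072 − 0.007199) = 7.9054 kWh/t
W_actual = 1.22 × 7.9054 = 9.6446 kWh/t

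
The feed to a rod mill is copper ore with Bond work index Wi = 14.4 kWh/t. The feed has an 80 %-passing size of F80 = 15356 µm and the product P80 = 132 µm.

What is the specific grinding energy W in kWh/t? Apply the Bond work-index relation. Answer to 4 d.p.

W = 10·Wi·[P80^(−½) − F80^(−½)]
1/√132 = 0.087039;  1/√15356 = 0.008070
W = 10·14.4·(0.087039 − 0.008070) = 11.3715 kWh/t

W = 11.3715 kWh/t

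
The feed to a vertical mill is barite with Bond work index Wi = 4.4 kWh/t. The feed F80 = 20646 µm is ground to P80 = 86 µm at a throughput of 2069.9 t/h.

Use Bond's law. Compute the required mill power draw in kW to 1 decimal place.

P = 9187.1 kW

W_Bond = 10·Wi·(1/√P₈₀ − 1/√F₈₀)
W = 10·4.4·(1/√86 − 1/√20646) = 10·4.4·(0.100873) = 4.4384 kWh/t
Power = W × throughput = 4.4384 kWh/t × 2069.9 t/h = 9187.1 kW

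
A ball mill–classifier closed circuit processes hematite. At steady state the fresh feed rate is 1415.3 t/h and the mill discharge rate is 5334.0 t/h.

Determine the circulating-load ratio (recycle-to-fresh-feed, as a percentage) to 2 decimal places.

CL = 276.88 %

Mill node: discharge = fresh + recycle.
R = M − F = 5334.0 − 1415.3 = 3918.7 t/h
CL = 100·R/F = 100·3918.7/1415.3 = 276.88 %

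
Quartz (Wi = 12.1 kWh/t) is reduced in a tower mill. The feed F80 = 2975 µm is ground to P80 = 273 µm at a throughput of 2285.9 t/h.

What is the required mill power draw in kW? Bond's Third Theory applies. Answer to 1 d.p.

Bond: W = 10·Wi·(1/√P80 − 1/√F80)
W = 10·12.1·(1/√273 − 1/√2975) = 10·12.1·(0.042189) = 5.1048 kWh/t
Power = W × throughput = 5.1048 kWh/t × 2285.9 t/h = 11669.2 kW

P = 11669.2 kW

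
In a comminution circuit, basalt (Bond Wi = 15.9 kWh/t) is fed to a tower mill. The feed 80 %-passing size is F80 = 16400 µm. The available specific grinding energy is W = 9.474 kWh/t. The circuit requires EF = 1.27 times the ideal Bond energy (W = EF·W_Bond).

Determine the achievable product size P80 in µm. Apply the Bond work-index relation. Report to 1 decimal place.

P80 = 333.9 µm

Bond: W = 10·Wi·(1/√P80 − 1/√F80)
W_Bond = W / EF = 9.474 / 1.27 = 7.4598 kWh/t
1/√P80 = 1/√F80 + W_Bond/(10·Wi)
  = 7.4598/(10·15.9) + 1/√16400 = 0.046917 + 0.007809 = 0.054726
P80 = (1/0.054726)² = 18.2729² = 333.90 µm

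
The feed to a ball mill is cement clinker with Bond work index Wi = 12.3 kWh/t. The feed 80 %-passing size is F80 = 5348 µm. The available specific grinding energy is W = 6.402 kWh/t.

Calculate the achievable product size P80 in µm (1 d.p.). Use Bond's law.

W = 10 Wi (P80^-0.5 − F80^-0.5)
P80^-0.5 = F80^-0.5 + W/(10 Wi)
  = 6.4020/(10·12.3) + 1/√5348 = 0.052049 + 0.013674 = 0.065723
P80 = (1/0.065723)² = 15.2154² = 231.51 µm

P80 = 231.5 µm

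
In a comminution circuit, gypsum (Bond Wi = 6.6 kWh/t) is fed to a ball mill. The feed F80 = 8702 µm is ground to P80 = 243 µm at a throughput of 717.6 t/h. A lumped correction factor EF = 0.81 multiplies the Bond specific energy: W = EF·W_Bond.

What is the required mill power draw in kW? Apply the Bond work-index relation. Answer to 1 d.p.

P = 2049.7 kW

Bond:  W = 10 Wi (1/√P − 1/√F)
W = 10·6.6·(1/√243 − 1/√8702) = 10·6.6·(0.053430) = 3.5264 kWh/t
Corrected W = EF·W_Bond = 0.81·3.5264 = 2.8564 kWh/t
P_mill = W·ṁ = 2.8564·717.6 = 2049.7 kW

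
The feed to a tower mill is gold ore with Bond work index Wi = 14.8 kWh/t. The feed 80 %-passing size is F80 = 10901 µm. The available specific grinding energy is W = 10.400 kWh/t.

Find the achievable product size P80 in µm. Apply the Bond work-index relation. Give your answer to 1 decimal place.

P80 = 156.8 µm

W = 10·Wi·(P80^(-½) − F80^(-½))
⇒ 1/√P80 = W/(10·Wi) + 1/√F80
  = 10.4000/(10·14.8) + 1/√10901 = 0.070270 + 0.009578 = 0.079848
P80 = (1/0.079848)² = 12.5238² = 156.85 µm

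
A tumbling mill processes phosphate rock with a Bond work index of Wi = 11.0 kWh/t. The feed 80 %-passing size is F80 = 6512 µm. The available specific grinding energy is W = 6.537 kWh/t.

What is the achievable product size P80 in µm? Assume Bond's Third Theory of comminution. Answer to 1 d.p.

P80 = 193.9 µm

Bond: W = 10·Wi·(1/√P80 − 1/√F80)
P80^-0.5 = F80^-0.5 + W/(10 Wi)
  = 6.5370/(10·11.0) + 1/√6512 = 0.059427 + 0.012392 = 0.071819
P80 = (1/0.071819)² = 13.9238² = 193.87 µm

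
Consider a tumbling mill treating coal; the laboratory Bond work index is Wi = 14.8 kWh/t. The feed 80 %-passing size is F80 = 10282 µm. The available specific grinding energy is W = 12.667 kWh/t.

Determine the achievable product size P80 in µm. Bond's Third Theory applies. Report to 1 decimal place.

W = 10·Wi·[P80^(−½) − F80^(−½)]
1/√P80 = 1/√F80 + W/(10·Wi)
  = 12.6670/(10·14.8) + 1/√10282 = 0.085588 + 0.009862 = 0.095450
P80 = (1/0.095450)² = 10.4767² = 109.76 µm

P80 = 109.8 µm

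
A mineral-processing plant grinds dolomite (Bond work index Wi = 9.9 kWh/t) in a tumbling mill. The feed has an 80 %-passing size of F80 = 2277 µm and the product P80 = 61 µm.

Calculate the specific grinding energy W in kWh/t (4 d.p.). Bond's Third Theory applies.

W = 10.6010 kWh/t

W = 10 Wi (1/√P80 − 1/√F80)  [Bond]
1/√61 = 0.128037;  1/√2277 = 0.020956
W = 10·9.9·(0.128037 − 0.020956) = 10.6010 kWh/t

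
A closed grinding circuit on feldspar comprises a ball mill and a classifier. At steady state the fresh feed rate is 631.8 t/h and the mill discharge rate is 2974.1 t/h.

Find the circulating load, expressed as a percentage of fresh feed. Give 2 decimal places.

CL = 370.73 %

Discharge = new feed + return, hence
R = M − F = 2974.1 − 631.8 = 2342.3 t/h
CL = 100·R/F = 100·2342.3/631.8 = 370.73 %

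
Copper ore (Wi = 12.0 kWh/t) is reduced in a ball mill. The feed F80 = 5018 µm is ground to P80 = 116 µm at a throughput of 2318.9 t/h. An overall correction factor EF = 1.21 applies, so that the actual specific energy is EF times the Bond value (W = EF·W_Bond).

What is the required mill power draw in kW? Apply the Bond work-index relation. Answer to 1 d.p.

W = 10 Wi (P80^-0.5 − F80^-0.5)
W = 10·12.0·(1/√116 − 1/√5018) = 10·12.0·(0.078731) = 9.4477 kWh/t
Corrected W = EF·W_Bond = 1.21·9.4477 = 11.4317 kWh/t
Power = W × throughput = 11.4317 kWh/t × 2318.9 t/h = 26509.0 kW

P = 26509.0 kW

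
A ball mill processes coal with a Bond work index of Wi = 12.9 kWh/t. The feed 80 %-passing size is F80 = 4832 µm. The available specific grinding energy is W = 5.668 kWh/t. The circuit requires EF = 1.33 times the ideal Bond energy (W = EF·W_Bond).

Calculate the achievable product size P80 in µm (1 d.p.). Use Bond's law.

P80 = 444.7 µm

W_Bond = 10·Wi·(1/√P₈₀ − 1/√F₈₀)
W_Bond = W / EF = 5.668 / 1.33 = 4.2617 kWh/t
⇒ 1/√P80 = W_Bond/(10·Wi) + 1/√F80
  = 4.2617/(10·12.9) + 1/√4832 = 0.033036 + 0.014386 = 0.047422
P80 = (1/0.047422)² = 21.0873² = 444.67 µm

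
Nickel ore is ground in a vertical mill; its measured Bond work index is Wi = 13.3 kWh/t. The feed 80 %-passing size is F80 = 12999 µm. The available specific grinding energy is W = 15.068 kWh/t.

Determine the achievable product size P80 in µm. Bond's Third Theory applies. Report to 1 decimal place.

P80 = 67.1 µm

W = 10 Wi (P80^-0.5 − F80^-0.5)
P80^-0.5 = F80^-0.5 + W/(10 Wi)
  = 15.0680/(10·13.3) + 1/√12999 = 0.113293 + 0.008771 = 0.122064
P80 = (1/0.122064)² = 8.1924² = 67.12 µm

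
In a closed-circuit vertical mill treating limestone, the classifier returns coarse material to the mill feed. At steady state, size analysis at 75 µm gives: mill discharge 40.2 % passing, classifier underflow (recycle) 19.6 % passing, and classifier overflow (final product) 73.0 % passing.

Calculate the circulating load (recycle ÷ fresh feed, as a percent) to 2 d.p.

Mass balance on the −75 µm fraction:
r = (o − d)/(d − u)
r = (73.0 − 40.2)/(40.2 − 19.6) = 32.8/20.6 = 1.5922
CL = 100·r = 159.22 %

CL = 159.22 %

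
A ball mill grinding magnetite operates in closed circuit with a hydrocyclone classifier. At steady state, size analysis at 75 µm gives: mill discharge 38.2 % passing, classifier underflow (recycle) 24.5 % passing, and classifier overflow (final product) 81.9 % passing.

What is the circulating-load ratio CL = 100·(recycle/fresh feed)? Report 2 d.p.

Balance %-passing 75 µm (r = R/F):
r = (o − d)/(d − u)
r = (81.9 − 38.2)/(38.2 − 24.5) = 43.7/13.7 = 3.1898
CL = 100·r = 318.98 %

CL = 318.98 %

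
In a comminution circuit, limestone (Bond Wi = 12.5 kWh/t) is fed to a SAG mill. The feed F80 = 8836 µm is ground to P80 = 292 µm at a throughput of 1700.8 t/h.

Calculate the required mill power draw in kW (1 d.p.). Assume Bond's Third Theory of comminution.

P = 10179.8 kW

W_Bond = 10·Wi·(1/√P₈₀ − 1/√F₈₀)
W = 10·12.5·(1/√292 − 1/√8836) = 10·12.5·(0.047882) = 5.9853 kWh/t
P_mill = W·ṁ = 5.9853·1700.8 = 10179.8 kW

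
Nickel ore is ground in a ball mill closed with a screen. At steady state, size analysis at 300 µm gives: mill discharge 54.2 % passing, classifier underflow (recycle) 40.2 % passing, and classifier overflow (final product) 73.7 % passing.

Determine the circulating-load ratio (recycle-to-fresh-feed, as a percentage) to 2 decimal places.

Let r = R/F. Size balance at 300 µm:
d + r·d = r·u + o → r(d−u) = o−d
r = (73.7 − 54.2)/(54.2 − 40.2) = 19.5/14.0 = 1.3929
CL = 100·r = 139.29 %

CL = 139.29 %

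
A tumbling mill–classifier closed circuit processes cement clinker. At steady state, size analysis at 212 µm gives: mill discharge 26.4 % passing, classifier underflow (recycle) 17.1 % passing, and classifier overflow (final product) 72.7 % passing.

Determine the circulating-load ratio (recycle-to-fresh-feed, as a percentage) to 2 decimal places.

Two-product formula at 212 µm:
d + r·d = r·u + o → r(d−u) = o−d
r = (72.7 − 26.4)/(26.4 − 17.1) = 46.3/9.3 = 4.9785
CL = 100·r = 497.85 %

CL = 497.85 %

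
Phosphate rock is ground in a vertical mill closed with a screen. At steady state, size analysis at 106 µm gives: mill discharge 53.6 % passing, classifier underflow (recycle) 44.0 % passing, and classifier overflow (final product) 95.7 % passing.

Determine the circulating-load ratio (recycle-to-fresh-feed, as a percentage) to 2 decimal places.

CL = 438.54 %

Mass balance on the −106 µm fraction:
Fd + Rd = Ru + Fo ⇒ R/F = (o−d)/(d−u)
r = (95.7 − 53.6)/(53.6 − 44.0) = 42.1/9.6 = 4.3854
CL = 100·r = 438.54 %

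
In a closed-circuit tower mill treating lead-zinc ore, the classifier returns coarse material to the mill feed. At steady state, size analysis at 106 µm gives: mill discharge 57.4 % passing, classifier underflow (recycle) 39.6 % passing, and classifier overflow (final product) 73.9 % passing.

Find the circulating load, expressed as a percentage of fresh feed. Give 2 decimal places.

Mass balance on the −106 µm fraction:
(1+r)·d = r·u + o ⇒ r = (o−d)/(d−u)
r = (73.9 − 57.4)/(57.4 − 39.6) = 16.5/17.8 = 0.9270
CL = 100·r = 92.70 %

CL = 92.70 %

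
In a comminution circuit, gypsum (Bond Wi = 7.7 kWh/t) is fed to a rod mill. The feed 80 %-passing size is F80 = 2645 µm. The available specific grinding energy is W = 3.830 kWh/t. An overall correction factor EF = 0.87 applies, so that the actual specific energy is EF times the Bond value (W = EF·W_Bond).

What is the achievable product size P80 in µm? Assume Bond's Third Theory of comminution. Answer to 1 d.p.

W = 10·Wi·(P80^(-½) − F80^(-½))
W_Bond = W / EF = 3.830 / 0.87 = 4.4023 kWh/t
P80^-0.5 = F80^-0.5 + W_Bond/(10 Wi)
  = 4.4023/(10·7.7) + 1/√2645 = 0.057173 + 0.019444 = 0.076617
P80 = (1/0.076617)² = 13.0520² = 170.35 µm

P80 = 170.4 µm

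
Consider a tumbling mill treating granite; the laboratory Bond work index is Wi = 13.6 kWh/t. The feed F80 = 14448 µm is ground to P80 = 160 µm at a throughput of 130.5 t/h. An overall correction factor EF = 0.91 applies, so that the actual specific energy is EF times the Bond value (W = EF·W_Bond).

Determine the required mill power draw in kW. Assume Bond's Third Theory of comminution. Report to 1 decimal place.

W = 10·Wi·[P80^(−½) − F80^(−½)]
W = 10·13.6·(1/√160 − 1/√14448) = 10·13.6·(0.070737) = 9.6203 kWh/t
Apply correction: 9.6203 × 0.91 = 8.7545 kWh/t
Mill draw = 8.7545 × 130.5 = 1142.5 kW

P = 1142.5 kW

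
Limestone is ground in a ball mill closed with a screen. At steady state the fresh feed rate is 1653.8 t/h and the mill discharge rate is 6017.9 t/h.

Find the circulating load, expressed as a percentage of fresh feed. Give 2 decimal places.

Discharge = new feed + return, hence
R = M − F = 6017.9 − 1653.8 = 4364.1 t/h
CL = 100·R/F = 100·4364.1/1653.8 = 263.88 %

CL = 263.88 %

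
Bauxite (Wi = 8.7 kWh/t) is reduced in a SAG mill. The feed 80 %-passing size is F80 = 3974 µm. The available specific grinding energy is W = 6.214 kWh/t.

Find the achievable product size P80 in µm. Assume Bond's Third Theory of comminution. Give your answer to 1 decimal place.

Bond: W = 10·Wi·(1/√P80 − 1/√F80)
⇒ 1/√P80 = W/(10·Wi) + 1/√F80
  = 6.2140/(10·8.7) + 1/√3974 = 0.071425 + 0.015863 = 0.087288
P80 = (1/0.087288)² = 11.4563² = 131.25 µm

P80 = 131.2 µm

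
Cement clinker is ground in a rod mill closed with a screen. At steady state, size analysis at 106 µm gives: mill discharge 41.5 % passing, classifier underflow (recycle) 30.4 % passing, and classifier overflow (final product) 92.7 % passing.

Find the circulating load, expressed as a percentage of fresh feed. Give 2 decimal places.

CL = 461.26 %

Classifier node, passing 106 µm:
d + r·d = r·u + o → r(d−u) = o−d
r = (92.7 − 41.5)/(41.5 − 30.4) = 51.2/11.1 = 4.6126
CL = 100·r = 461.26 %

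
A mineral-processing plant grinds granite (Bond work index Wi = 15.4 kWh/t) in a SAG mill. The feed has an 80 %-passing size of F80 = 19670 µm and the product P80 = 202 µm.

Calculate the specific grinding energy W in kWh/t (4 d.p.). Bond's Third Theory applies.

Bond: W = 10·Wi·(1/√P80 − 1/√F80)
1/√202 = 0.070360;  1/√19670 = 0.007130
W = 10·15.4·(0.070360 − 0.007130) = 9.7374 kWh/t

W = 9.7374 kWh/t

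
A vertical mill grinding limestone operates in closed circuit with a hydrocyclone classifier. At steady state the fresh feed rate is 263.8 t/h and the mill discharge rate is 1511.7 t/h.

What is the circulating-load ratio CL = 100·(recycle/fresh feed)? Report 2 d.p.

CL = 473.05 %

M = F + R at steady state, so:
R = M − F = 1511.7 − 263.8 = 1247.9 t/h
CL = 100·R/F = 100·1247.9/263.8 = 473.05 %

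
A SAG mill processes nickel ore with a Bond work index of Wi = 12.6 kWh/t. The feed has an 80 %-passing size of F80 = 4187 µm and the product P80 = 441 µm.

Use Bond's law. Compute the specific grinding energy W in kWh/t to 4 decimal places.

Bond: W = 10·Wi·(1/√P80 − 1/√F80)
1/√441 = 0.047619;  1/√4187 = 0.015454
W = 10·12.6·(0.047619 − 0.015454) = 4.0528 kWh/t

W = 4.0528 kWh/t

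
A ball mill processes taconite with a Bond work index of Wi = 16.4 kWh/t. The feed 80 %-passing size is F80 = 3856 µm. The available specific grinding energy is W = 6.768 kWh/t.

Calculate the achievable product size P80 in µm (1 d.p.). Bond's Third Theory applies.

P80 = 303.8 µm

W = 10 Wi (1/√P80 − 1/√F80)  [Bond]
⇒ 1/√P80 = W/(10·Wi) + 1/√F80
  = 6.7680/(10·16.4) + 1/√3856 = 0.041268 + 0.016104 = 0.057372
P80 = (1/0.057372)² = 17.4300² = 303.81 µm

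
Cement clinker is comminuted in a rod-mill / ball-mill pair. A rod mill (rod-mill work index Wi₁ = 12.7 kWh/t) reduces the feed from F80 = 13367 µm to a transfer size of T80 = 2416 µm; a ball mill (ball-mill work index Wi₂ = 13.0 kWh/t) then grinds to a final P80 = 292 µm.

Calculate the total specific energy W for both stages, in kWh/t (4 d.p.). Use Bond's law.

W = 6.4482 kWh/t

W = 10 Wi (P80^-0.5 − F80^-0.5)
Stage 1 (13367→2416 µm, Wi₁=12.7): W₁ = 10·12.7·(0.020345 − 0.008649) = 1.4853 kWh/t
Stage 2 (2416→292 µm, Wi₂=13.0): W₂ = 10·13.0·(0.058521 − 0.020345) = 4.9629 kWh/t
W = W₁ + W₂ = 1.4853 + 4.9629 = 6.4482 kWh/t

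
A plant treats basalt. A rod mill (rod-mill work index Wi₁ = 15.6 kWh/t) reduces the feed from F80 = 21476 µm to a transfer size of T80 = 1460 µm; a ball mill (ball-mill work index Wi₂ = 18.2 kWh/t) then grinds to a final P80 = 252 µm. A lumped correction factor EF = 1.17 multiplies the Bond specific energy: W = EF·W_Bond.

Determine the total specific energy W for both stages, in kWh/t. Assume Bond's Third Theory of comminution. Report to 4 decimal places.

W = 11.3724 kWh/t

Bond: W = 10·Wi·(1/√P80 − 1/√F80)
Stage 1 (21476→1460 µm, Wi₁=15.6): W₁ = 10·15.6·(0.026171 − 0.006824) = 3.0182 kWh/t
Stage 2 (1460→252 µm, Wi₂=18.2): W₂ = 10·18.2·(0.062994 − 0.026171) = 6.7018 kWh/t
W = W₁ + W₂ = 3.0182 + 6.7018 = 9.7200 kWh/t
Corrected W = EF·W_Bond = 1.17·9.7200 = 11.3724 kWh/t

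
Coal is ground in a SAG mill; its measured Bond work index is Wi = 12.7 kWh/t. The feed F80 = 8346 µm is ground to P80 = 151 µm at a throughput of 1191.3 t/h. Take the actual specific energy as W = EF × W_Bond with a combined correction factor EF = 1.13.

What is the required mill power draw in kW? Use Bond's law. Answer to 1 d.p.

P = 12041.4 kW

W = 10 Wi (P80^-0.5 − F80^-0.5)
W = 10·12.7·(1/√151 − 1/√8346) = 10·12.7·(0.070433) = 8.9450 kWh/t
Apply correction: 8.9450 × 1.13 = 10.1078 kWh/t
Mill draw = 10.1078 × 1191.3 = 12041.4 kW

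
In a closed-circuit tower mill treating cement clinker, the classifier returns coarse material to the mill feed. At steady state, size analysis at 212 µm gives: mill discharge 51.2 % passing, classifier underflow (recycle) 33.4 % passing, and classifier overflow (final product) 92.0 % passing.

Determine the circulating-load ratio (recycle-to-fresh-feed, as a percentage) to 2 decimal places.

CL = 229.21 %

Let r = R/F. Size balance at 212 µm:
(1+r)d = ru + o → r = (o−d)/(d−u)
r = (92.0 − 51.2)/(51.2 − 33.4) = 40.8/17.8 = 2.2921
CL = 100·r = 229.21 %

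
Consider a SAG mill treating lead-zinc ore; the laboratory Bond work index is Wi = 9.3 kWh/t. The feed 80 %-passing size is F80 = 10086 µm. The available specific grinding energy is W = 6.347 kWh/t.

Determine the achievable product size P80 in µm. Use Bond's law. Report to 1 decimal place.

W_Bond = 10·Wi·(1/√P₈₀ − 1/√F₈₀)
P80^(−½) = W/(10 Wi) + F80^(−½)
  = 6.3470/(10·9.3) + 1/√10086 = 0.068247 + 0.009957 = 0.078205
P80 = (1/0.078205)² = 12.7870² = 163.51 µm

P80 = 163.5 µm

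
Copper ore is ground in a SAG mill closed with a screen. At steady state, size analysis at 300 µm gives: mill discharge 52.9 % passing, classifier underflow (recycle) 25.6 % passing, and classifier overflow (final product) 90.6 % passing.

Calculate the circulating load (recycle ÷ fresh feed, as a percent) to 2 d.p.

CL = 138.10 %

Let r = R/F. Size balance at 300 µm:
Fd + Rd = Ru + Fo ⇒ R/F = (o−d)/(d−u)
r = (90.6 − 52.9)/(52.9 − 25.6) = 37.7/27.3 = 1.3810
CL = 100·r = 138.10 %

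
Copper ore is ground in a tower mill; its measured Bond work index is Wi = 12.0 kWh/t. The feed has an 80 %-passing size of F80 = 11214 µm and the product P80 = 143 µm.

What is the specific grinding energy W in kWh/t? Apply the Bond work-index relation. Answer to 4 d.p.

W = 10·Wi·(P80^(-½) − F80^(-½))
1/√143 = 0.083624;  1/√11214 = 0.009443
W = 10·12.0·(0.083624 − 0.009443) = 8.9017 kWh/t

W = 8.9017 kWh/t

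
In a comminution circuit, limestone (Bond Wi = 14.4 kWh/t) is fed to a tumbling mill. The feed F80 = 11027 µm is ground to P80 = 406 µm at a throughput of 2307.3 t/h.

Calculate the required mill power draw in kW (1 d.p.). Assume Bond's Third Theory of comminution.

W_Bond = 10·Wi·(1/√P₈₀ − 1/√F₈₀)
W = 10·14.4·(1/√406 − 1/√11027) = 10·14.4·(0.040106) = 5.7753 kWh/t
P = W·T = 5.7753·2307.3 = 13325.3 kW

P = 13325.3 kW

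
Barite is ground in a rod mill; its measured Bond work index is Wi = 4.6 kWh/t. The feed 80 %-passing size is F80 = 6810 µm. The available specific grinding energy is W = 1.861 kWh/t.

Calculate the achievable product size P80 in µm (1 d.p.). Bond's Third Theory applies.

P80 = 361.8 µm

Bond: W = 10·Wi·(1/√P80 − 1/√F80)
⇒ 1/√P80 = W/(10 Wi) + 1/√F80
  = 1.8610/(10·4.6) + 1/√6810 = 0.040457 + 0.012118 = 0.052574
P80 = (1/0.052574)² = 19.0207² = 361.79 µm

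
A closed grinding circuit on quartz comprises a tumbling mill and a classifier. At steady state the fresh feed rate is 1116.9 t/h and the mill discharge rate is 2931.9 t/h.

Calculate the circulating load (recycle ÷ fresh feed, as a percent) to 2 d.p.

CL = 162.50 %

Discharge = new feed + return, hence
R = M − F = 2931.9 − 1116.9 = 1815.0 t/h
CL = 100·R/F = 100·1815.0/1116.9 = 162.50 %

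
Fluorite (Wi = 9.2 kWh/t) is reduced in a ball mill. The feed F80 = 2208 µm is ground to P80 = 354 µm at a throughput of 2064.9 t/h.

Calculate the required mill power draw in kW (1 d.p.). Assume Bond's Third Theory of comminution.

W = 10 Wi (P80^-0.5 − F80^-0.5)
W = 10·9.2·(1/√354 − 1/√2208) = 10·9.2·(0.031868) = 2.9319 kWh/t
Mill draw = 2.9319 × 2064.9 = 6054.0 kW

P = 6054.0 kW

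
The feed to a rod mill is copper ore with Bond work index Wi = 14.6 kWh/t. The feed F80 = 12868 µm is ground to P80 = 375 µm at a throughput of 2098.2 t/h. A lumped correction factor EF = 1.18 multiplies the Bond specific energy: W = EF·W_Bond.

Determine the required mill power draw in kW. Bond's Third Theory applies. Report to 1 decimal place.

P = 15480.0 kW

W = 10·Wi·(P80^(-½) − F80^(-½))
W = 10·14.6·(1/√375 − 1/√12868) = 10·14.6·(0.042824) = 6.2524 kWh/t
Corrected W = EF·W_Bond = 1.18·6.2524 = 7.3778 kWh/t
P = W·T = 7.3778·2098.2 = 15480.0 kW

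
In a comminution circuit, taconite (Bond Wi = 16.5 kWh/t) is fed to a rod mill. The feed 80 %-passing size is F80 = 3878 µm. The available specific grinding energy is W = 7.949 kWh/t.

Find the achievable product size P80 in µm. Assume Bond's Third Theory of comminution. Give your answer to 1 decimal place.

P80 = 242.4 µm

Bond: W = 10·Wi·(1/√P80 − 1/√F80)
⇒ 1/√P80 = W/(10 Wi) + 1/√F80
  = 7.9490/(10·16.5) + 1/√3878 = 0.048176 + 0.016058 = 0.064234
P80 = (1/0.064234)² = 15.5681² = 242.37 µm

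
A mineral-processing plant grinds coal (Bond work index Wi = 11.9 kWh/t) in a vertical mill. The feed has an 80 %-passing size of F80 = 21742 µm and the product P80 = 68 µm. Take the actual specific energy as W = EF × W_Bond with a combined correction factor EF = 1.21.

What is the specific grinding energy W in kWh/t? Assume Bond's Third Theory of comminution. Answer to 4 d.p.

W = 16.4848 kWh/t

Bond: W = 10·Wi·(1/√P80 − 1/√F80)
1/√68 = 0.121268;  1/√21742 = 0.006782
W = 10·11.9·(0.121268 − 0.006782) = 13.6238 kWh/t
Apply correction: 13.6238 × 1.21 = 16.4848 kWh/t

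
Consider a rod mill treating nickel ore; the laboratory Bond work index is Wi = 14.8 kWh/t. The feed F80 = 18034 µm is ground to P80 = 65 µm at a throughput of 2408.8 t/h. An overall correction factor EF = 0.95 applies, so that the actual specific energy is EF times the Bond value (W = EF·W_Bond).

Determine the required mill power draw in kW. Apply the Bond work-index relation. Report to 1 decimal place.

Bond: W = 10·Wi·(1/√P80 − 1/√F80)
W = 10·14.8·(1/√65 − 1/√18034) = 10·14.8·(0.116588) = 17.2551 kWh/t
Apply correction: 17.2551 × 0.95 = 16.3923 kWh/t
Mill draw = 16.3923 × 2408.8 = 39485.8 kW

P = 39485.8 kW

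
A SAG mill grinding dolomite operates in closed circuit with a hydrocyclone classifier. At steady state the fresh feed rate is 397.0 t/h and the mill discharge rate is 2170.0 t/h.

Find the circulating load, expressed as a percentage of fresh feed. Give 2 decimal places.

CL = 446.60 %

Mill node: discharge = fresh + recycle.
R = M − F = 2170.0 − 397.0 = 1773.0 t/h
CL = 100·R/F = 100·1773.0/397.0 = 446.60 %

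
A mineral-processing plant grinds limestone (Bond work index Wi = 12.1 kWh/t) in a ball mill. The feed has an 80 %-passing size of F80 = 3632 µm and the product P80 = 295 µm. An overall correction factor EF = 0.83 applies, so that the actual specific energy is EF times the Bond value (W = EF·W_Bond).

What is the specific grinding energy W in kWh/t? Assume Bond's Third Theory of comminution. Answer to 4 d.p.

W = 4.1808 kWh/t

W = 10 Wi (1/√P80 − 1/√F80)  [Bond]
1/√295 = 0.058222;  1/√3632 = 0.016593
W = 10·12.1·(0.058222 − 0.016593) = 5.0371 kWh/t
W_actual = 0.83 × 5.0371 = 4.1808 kWh/t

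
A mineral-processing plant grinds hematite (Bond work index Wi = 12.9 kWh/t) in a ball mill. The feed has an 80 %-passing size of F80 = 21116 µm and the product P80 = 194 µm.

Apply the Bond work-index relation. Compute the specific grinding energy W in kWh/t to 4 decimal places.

W_Bond = 10·Wi·(1/√P₈₀ − 1/√F₈₀)
1/√194 = 0.071796;  1/√21116 = 0.006882
W = 10·12.9·(0.071796 − 0.006882) = 8.3739 kWh/t

W = 8.3739 kWh/t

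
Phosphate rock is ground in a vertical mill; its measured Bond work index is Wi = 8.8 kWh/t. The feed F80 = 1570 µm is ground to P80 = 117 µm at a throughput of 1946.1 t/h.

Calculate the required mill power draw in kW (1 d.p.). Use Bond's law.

Bond:  W = 10 Wi (1/√P − 1/√F)
W = 10·8.8·(1/√117 − 1/√1570) = 10·8.8·(0.067212) = 5.9147 kWh/t
P = W·T = 5.9147·1946.1 = 11510.6 kW

P = 11510.6 kW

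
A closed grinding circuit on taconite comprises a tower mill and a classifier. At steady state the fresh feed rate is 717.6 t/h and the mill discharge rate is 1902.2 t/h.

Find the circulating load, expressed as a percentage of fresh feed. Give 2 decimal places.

CL = 165.08 %

Mill node: discharge = fresh + recycle.
R = M − F = 1902.2 − 717.6 = 1184.6 t/h
CL = 100·R/F = 100·1184.6/717.6 = 165.08 %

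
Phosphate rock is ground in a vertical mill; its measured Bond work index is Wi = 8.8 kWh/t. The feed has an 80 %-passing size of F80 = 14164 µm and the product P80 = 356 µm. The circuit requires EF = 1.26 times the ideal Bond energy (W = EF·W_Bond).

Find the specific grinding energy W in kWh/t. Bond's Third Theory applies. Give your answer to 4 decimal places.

W = 10 Wi (1/√P80 − 1/√F80)  [Bond]
1/√356 = 0.053000;  1/√14164 = 0.008402
W = 10·8.8·(0.053000 − 0.008402) = 3.9246 kWh/t
With EF = 1.26: W = 3.9246·1.26 = 4.9450 kWh/t

W = 4.9450 kWh/t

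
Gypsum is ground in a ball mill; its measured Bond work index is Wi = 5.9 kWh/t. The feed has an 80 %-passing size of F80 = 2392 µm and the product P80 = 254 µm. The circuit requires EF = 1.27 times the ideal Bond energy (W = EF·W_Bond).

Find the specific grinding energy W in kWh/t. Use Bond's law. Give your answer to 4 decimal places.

W = 3.1695 kWh/t

W = 10 Wi / √P80 − 10 Wi / √F80
1/√254 = 0.062746;  1/√2392 = 0.020447
W = 10·5.9·(0.062746 − 0.020447) = 2.4956 kWh/t
Corrected W = EF·W_Bond = 1.27·2.4956 = 3.1695 kWh/t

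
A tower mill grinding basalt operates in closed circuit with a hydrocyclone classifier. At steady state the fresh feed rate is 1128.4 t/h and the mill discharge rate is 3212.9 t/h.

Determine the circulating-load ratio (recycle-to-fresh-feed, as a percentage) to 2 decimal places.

Mill node: discharge = fresh + recycle.
R = M − F = 3212.9 − 1128.4 = 2084.5 t/h
CL = 100·R/F = 100·2084.5/1128.4 = 184.73 %

CL = 184.73 %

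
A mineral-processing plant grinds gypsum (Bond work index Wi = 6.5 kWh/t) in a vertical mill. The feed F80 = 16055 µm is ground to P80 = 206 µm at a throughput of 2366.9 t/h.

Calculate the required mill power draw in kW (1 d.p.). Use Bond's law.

P = 9504.9 kW

W = 10 Wi (1/√P80 − 1/√F80)  [Bond]
W = 10·6.5·(1/√206 − 1/√16055) = 10·6.5·(0.061781) = 4.0158 kWh/t
Mill draw = 4.0158 × 2366.9 = 9504.9 kW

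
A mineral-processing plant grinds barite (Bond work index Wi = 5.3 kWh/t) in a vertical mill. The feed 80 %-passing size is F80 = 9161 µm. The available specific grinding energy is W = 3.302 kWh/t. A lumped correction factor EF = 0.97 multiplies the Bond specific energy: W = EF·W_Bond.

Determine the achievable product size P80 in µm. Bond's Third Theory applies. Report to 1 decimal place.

P80 = 179.3 µm

W = 10·Wi·(P80^(-½) − F80^(-½))
W_Bond = W / EF = 3.302 / 0.97 = 3.4041 kWh/t
1/√P80 = 1/√F80 + W_Bond/(10·Wi)
  = 3.4041/(10·5.3) + 1/√9161 = 0.064229 + 0.010448 = 0.074677
P80 = (1/0.074677)² = 13.3911² = 179.32 µm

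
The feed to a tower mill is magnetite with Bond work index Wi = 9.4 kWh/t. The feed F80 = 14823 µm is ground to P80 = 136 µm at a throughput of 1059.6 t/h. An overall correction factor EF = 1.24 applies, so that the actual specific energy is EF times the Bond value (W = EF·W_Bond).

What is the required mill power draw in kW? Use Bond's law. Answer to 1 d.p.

W = 10 Wi (P80^-0.5 − F80^-0.5)
W = 10·9.4·(1/√136 − 1/√14823) = 10·9.4·(0.077536) = 7.2884 kWh/t
Apply correction: 7.2884 × 1.24 = 9.0376 kWh/t
P = W·T = 9.0376·1059.6 = 9576.2 kW

P = 9576.2 kW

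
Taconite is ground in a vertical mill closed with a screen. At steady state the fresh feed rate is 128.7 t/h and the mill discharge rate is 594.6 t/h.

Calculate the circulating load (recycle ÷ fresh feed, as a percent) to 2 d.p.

Steady state: M = F + R.
R = M − F = 594.6 − 128.7 = 465.9 t/h
CL = 100·R/F = 100·465.9/128.7 = 362.00 %

CL = 362.00 %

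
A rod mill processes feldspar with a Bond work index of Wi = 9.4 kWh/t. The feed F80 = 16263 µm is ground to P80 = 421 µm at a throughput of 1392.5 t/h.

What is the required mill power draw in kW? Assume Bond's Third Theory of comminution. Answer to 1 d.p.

P = 5353.0 kW

W = 10·Wi·(P80^(-½) − F80^(-½))
W = 10·9.4·(1/√421 − 1/√16263) = 10·9.4·(0.040896) = 3.8442 kWh/t
P_mill = W·ṁ = 3.8442·1392.5 = 5353.0 kW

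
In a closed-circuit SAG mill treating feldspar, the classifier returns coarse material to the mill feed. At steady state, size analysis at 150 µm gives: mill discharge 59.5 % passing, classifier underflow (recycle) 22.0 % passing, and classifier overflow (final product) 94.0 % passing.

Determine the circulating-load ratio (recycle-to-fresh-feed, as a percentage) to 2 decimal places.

CL = 92.00 %

Balance %-passing 150 µm (r = R/F):
d + r·d = r·u + o → r(d−u) = o−d
r = (94.0 − 59.5)/(59.5 − 22.0) = 34.5/37.5 = 0.9200
CL = 100·r = 92.00 %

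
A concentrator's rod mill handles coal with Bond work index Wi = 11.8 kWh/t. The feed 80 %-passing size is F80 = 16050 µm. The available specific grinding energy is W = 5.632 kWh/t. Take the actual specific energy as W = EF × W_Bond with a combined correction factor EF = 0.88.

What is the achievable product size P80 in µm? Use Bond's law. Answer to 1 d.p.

P80 = 259.1 µm

W = 10 Wi (P80^-0.5 − F80^-0.5)
W_Bond = W / EF = 5.632 / 0.88 = 6.4000 kWh/t
P80^-0.5 = F80^-0.5 + W_Bond/(10 Wi)
  = 6.4000/(10·11.8) + 1/√16050 = 0.054237 + 0.007893 = 0.062131
P80 = (1/0.062131)² = 16.0951² = 259.05 µm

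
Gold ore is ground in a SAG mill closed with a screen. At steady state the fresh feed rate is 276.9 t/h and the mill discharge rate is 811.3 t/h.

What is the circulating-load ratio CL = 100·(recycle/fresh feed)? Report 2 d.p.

Discharge = new feed + return, hence
R = M − F = 811.3 − 276.9 = 534.4 t/h
CL = 100·R/F = 100·534.4/276.9 = 192.99 %

CL = 192.99 %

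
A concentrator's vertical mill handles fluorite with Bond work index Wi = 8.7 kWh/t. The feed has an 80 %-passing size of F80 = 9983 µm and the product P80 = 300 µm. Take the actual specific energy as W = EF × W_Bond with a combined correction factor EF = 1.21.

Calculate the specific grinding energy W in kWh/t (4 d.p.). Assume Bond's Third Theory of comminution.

W = 5.0242 kWh/t

Bond:  W = 10 Wi (1/√P − 1/√F)
1/√300 = 0.057735;  1/√9983 = 0.010009
W = 10·8.7·(0.057735 − 0.010009) = 4.1522 kWh/t
Corrected W = EF·W_Bond = 1.21·4.1522 = 5.0242 kWh/t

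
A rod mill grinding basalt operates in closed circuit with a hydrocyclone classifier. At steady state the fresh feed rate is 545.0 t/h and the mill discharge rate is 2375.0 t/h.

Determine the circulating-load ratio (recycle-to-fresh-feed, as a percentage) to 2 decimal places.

CL = 335.78 %

Steady state: M = F + R.
R = M − F = 2375.0 − 545.0 = 1830.0 t/h
CL = 100·R/F = 100·1830.0/545.0 = 335.78 %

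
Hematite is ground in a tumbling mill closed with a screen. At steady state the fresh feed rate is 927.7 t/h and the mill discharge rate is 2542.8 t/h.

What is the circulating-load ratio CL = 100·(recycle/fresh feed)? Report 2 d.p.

Discharge = new feed + return, hence
R = M − F = 2542.8 − 927.7 = 1615.1 t/h
CL = 100·R/F = 100·1615.1/927.7 = 174.10 %

CL = 174.10 %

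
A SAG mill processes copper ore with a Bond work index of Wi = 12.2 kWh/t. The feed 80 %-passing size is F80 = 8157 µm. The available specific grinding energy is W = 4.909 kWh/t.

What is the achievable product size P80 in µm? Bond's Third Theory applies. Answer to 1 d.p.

P80 = 379.8 µm

W = 10 Wi (1/√P80 − 1/√F80)  [Bond]
P80^(−½) = W/(10 Wi) + F80^(−½)
  = 4.9090/(10·12.2) + 1/√8157 = 0.040238 + 0.011072 = 0.051310
P80 = (1/0.051310)² = 19.4894² = 379.84 µm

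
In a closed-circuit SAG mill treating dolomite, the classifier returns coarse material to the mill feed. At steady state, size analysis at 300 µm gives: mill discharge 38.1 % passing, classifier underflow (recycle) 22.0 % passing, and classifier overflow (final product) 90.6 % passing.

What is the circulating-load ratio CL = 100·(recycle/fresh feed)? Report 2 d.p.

Let r = R/F. Size balance at 300 µm:
(1+r)·d = r·u + o ⇒ r = (o−d)/(d−u)
r = (90.6 − 38.1)/(38.1 − 22.0) = 52.5/16.1 = 3.2609
CL = 100·r = 326.09 %

CL = 326.09 %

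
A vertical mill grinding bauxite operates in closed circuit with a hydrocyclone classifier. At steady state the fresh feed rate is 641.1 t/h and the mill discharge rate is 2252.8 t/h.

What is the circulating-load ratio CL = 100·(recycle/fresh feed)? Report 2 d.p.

CL = 251.40 %

Discharge = new feed + return, hence
R = M − F = 2252.8 − 641.1 = 1611.7 t/h
CL = 100·R/F = 100·1611.7/641.1 = 251.40 %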